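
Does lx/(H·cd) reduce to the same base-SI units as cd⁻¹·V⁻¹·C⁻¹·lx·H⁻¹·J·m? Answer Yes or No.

Left side:
  H = kg·m²·s⁻²·A⁻².
  So H⁻¹ = kg⁻¹·m⁻²·s²·A².
  lx = m⁻²·cd.
  Combining: H⁻¹·cd⁻¹·lx = (kg⁻¹·m⁻²·s²·A²) · cd⁻¹ · (m⁻²·cd) = kg⁻¹·m⁻⁴·s²·A².
Right side:
  V = kg·m²·s⁻³·A⁻¹.
  So V⁻¹ = kg⁻¹·m⁻²·s³·A.
  C = s·A.
  So C⁻¹ = s⁻¹·A⁻¹.
  lx = m⁻²·cd.
  H = kg·m²·s⁻²·A⁻².
  So H⁻¹ = kg⁻¹·m⁻²·s²·A².
  J = kg·m²·s⁻².
  Combining: cd⁻¹·V⁻¹·C⁻¹·lx·H⁻¹·J·m = cd⁻¹ · (kg⁻¹·m⁻²·s³·A) · (s⁻¹·A⁻¹) · (m⁻²·cd) · (kg⁻¹·m⁻²·s²·A²) · (kg·m²·s⁻²) · m = kg⁻¹·m⁻³·s²·A².
Left is kg⁻¹·m⁻⁴·s²·A²; right is kg⁻¹·m⁻³·s²·A² — different.

No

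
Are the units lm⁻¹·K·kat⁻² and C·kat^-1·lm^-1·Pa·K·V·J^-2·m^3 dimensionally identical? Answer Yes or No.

Left side:
  lm = cd.
  So lm⁻¹ = cd⁻¹.
  kat = s⁻¹·mol.
  So kat⁻² = s²·mol⁻².
  Combining: lm⁻¹·K·kat⁻² = cd⁻¹ · K · (s²·mol⁻²) = s²·K·mol⁻²·cd⁻¹.
Right side:
  C = A·s = s·A (charge = current × time).
  kat = mol/s = s⁻¹·mol (catalytic activity).
  So kat⁻¹ = s·mol⁻¹.
  lm = cd·sr = cd (luminous flux; sr is dimensionless).
  So lm⁻¹ = cd⁻¹.
  Pa = N/m² (pressure = force per area),
      = kg·m⁻¹·s⁻².
  V = W/A (potential = power per current),
      = kg·m²·s⁻³·A⁻¹.
  J = N·m (work = force × distance),
      = kg·m²·s⁻².
  So J⁻² = kg⁻²·m⁻⁴·s⁴.
  Combining: C·kat⁻¹·lm⁻¹·Pa·K·V·J⁻²·m³ = (s·A) · (s·mol⁻¹) · cd⁻¹ · (kg·m⁻¹·s⁻²) · K · (kg·m²·s⁻³·A⁻¹) · (kg⁻²·m⁻⁴·s⁴) · m³ = s·K·mol⁻¹·cd⁻¹.
Left is s²·K·mol⁻²·cd⁻¹; right is s·K·mol⁻¹·cd⁻¹ — different.

No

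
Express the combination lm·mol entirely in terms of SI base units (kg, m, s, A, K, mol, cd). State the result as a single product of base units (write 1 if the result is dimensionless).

mol·cd

lm = cd·sr = cd (luminous flux; sr is dimensionless).
Combining: lm·mol = cd · mol = mol·cd.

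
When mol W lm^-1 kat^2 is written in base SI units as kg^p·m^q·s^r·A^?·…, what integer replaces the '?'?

W = J/s (power = energy per time),
    = kg·m²·s⁻³.
lm = cd·sr = cd (luminous flux; sr is dimensionless).
So lm⁻¹ = cd⁻¹.
kat = mol/s = s⁻¹·mol (catalytic activity).
So kat² = s⁻²·mol².
Combining: mol·W·lm⁻¹·kat² = mol · (kg·m²·s⁻³) · cd⁻¹ · (s⁻²·mol²) = kg·m²·s⁻⁵·mol³·cd⁻¹.
The exponent of A is 0.

0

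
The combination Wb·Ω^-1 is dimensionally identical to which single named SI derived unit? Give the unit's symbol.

Wb = kg·m²·s⁻²·A⁻¹.
Ω = kg·m²·s⁻³·A⁻².
So Ω⁻¹ = kg⁻¹·m⁻²·s³·A².
Combining: Wb·Ω⁻¹ = (kg·m²·s⁻²·A⁻¹) · (kg⁻¹·m⁻²·s³·A²) = s·A.
s·A is the base-SI form of the coulomb.

C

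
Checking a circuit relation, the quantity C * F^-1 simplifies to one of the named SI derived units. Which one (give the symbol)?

C = A·s = s·A (charge = current × time).
F = C/V (capacitance = charge per voltage),
    = A·s/(kg·m²·s⁻³·A⁻¹) (substituting C and V),
    = kg⁻¹·m⁻²·s⁴·A².
So F⁻¹ = kg·m²·s⁻⁴·A⁻².
Combining: C·F⁻¹ = (s·A) · (kg·m²·s⁻⁴·A⁻²) = kg·m²·s⁻³·A⁻¹.
kg·m²·s⁻³·A⁻¹ is the base-SI form of the volt.

V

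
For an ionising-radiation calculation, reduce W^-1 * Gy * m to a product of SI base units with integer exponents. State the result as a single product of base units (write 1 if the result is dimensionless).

W = J/s (power = energy per time),
    = kg·m²·s⁻³.
So W⁻¹ = kg⁻¹·m⁻²·s³.
Gy = J/kg (absorbed dose = energy per mass),
    = m²·s⁻².
Combining: W⁻¹·Gy·m = (kg⁻¹·m⁻²·s³) · (m²·s⁻²) · m = kg⁻¹·m·s.

kg⁻¹·m·s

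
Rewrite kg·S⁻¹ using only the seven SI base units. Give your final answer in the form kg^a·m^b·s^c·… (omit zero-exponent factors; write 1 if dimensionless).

kg²·m²·s⁻³·A⁻²

S = kg⁻¹·m⁻²·s³·A².
So S⁻¹ = kg·m²·s⁻³·A⁻².
Combining: kg·S⁻¹ = kg · (kg·m²·s⁻³·A⁻²) = kg²·m²·s⁻³·A⁻².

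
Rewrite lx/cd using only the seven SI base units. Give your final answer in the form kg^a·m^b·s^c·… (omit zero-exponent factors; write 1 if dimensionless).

lx = lm/m² (illuminance = luminous flux per area),
    = m⁻²·cd.
Combining: lx·cd⁻¹ = (m⁻²·cd) · cd⁻¹ = m⁻².

m⁻²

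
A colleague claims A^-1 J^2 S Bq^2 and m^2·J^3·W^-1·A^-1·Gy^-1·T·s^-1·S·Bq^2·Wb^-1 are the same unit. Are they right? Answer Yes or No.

No

Left side:
  J = N·m (work = force × distance),
      = kg·m²·s⁻².
  So J² = kg²·m⁴·s⁻⁴.
  S = 1/Ω (conductance is reciprocal resistance),
      = kg⁻¹·m⁻²·s³·A².
  Bq = 1/s = s⁻¹ (activity is decays per second).
  So Bq² = s⁻².
  Combining: A⁻¹·J²·S·Bq² = A⁻¹ · (kg²·m⁴·s⁻⁴) · (kg⁻¹·m⁻²·s³·A²) · s⁻² = kg·m²·s⁻³·A.
Right side:
  J = N·m (work = force × distance),
      = kg·m²·s⁻².
  So J³ = kg³·m⁶·s⁻⁶.
  W = J/s (power = energy per time),
      = kg·m²·s⁻³.
  So W⁻¹ = kg⁻¹·m⁻²·s³.
  Gy = J/kg (absorbed dose = energy per mass),
      = m²·s⁻².
  So Gy⁻¹ = m⁻²·s².
  T = Wb/m² (flux density = flux per area),
      = kg·s⁻²·A⁻¹.
  S = 1/Ω (conductance is reciprocal resistance),
      = kg⁻¹·m⁻²·s³·A².
  Bq = 1/s = s⁻¹ (activity is decays per second).
  So Bq² = s⁻².
  Wb = V·s (flux: a volt is a weber per second),
      = kg·m²·s⁻²·A⁻¹.
  So Wb⁻¹ = kg⁻¹·m⁻²·s²·A.
  Combining: m²·J³·W⁻¹·A⁻¹·Gy⁻¹·T·s⁻¹·S·Bq²·Wb⁻¹ = m² · (kg³·m⁶·s⁻⁶) · (kg⁻¹·m⁻²·s³) · A⁻¹ · (m⁻²·s²) · (kg·s⁻²·A⁻¹) · s⁻¹ · (kg⁻¹·m⁻²·s³·A²) · s⁻² · (kg⁻¹·m⁻²·s²·A) = kg·s⁻¹·A.
Left is kg·m²·s⁻³·A; right is kg·s⁻¹·A — different.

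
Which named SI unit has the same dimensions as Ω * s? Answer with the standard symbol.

H

Ω = kg·m²·s⁻³·A⁻².
Combining: Ω·s = (kg·m²·s⁻³·A⁻²) · s = kg·m²·s⁻²·A⁻².
kg·m²·s⁻²·A⁻² is the base-SI form of the henry.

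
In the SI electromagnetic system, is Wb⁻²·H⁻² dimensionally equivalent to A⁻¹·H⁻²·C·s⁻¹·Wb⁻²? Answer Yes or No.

Yes

Left side:
  Wb = kg·m²·s⁻²·A⁻¹.
  So Wb⁻² = kg⁻²·m⁻⁴·s⁴·A².
  H = kg·m²·s⁻²·A⁻².
  So H⁻² = kg⁻²·m⁻⁴·s⁴·A⁴.
  Combining: Wb⁻²·H⁻² = (kg⁻²·m⁻⁴·s⁴·A²) · (kg⁻²·m⁻⁴·s⁴·A⁴) = kg⁻⁴·m⁻⁸·s⁸·A⁶.
Right side:
  H = kg·m²·s⁻²·A⁻².
  So H⁻² = kg⁻²·m⁻⁴·s⁴·A⁴.
  C = s·A.
  Wb = kg·m²·s⁻²·A⁻¹.
  So Wb⁻² = kg⁻²·m⁻⁴·s⁴·A².
  Combining: A⁻¹·H⁻²·C·s⁻¹·Wb⁻² = A⁻¹ · (kg⁻²·m⁻⁴·s⁴·A⁴) · (s·A) · s⁻¹ · (kg⁻²·m⁻⁴·s⁴·A²) = kg⁻⁴·m⁻⁸·s⁸·A⁶.
Both reduce to kg⁻⁴·m⁻⁸·s⁸·A⁶.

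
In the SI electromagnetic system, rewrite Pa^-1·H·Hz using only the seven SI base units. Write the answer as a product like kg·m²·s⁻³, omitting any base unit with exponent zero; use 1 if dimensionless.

m³·s⁻¹·A⁻²

Pa = kg·m⁻¹·s⁻².
So Pa⁻¹ = kg⁻¹·m·s².
H = kg·m²·s⁻²·A⁻².
Hz = s⁻¹.
Combining: Pa⁻¹·H·Hz = (kg⁻¹·m·s²) · (kg·m²·s⁻²·A⁻²) · s⁻¹ = m³·s⁻¹·A⁻².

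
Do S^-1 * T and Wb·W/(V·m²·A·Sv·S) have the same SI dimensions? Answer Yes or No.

No

Left side:
  S = 1/Ω (conductance is reciprocal resistance),
      = kg⁻¹·m⁻²·s³·A².
  So S⁻¹ = kg·m²·s⁻³·A⁻².
  T = Wb/m² (flux density = flux per area),
      = kg·s⁻²·A⁻¹.
  Combining: S⁻¹·T = (kg·m²·s⁻³·A⁻²) · (kg·s⁻²·A⁻¹) = kg²·m²·s⁻⁵·A⁻³.
Right side:
  V = W/A (potential = power per current),
      = kg·m²·s⁻³·A⁻¹.
  So V⁻¹ = kg⁻¹·m⁻²·s³·A.
  Wb = V·s (flux: a volt is a weber per second),
      = kg·m²·s⁻²·A⁻¹.
  Sv = J/kg (equivalent dose = energy per mass),
      = m²·s⁻².
  So Sv⁻¹ = m⁻²·s².
  W = J/s (power = energy per time),
      = kg·m²·s⁻³.
  S = 1/Ω (conductance is reciprocal resistance),
      = kg⁻¹·m⁻²·s³·A².
  So S⁻¹ = kg·m²·s⁻³·A⁻².
  Combining: V⁻¹·m⁻²·A⁻¹·Wb·Sv⁻¹·W·S⁻¹ = (kg⁻¹·m⁻²·s³·A) · m⁻² · A⁻¹ · (kg·m²·s⁻²·A⁻¹) · (m⁻²·s²) · (kg·m²·s⁻³) · (kg·m²·s⁻³·A⁻²) = kg²·s⁻³·A⁻³.
Left is kg²·m²·s⁻⁵·A⁻³; right is kg²·s⁻³·A⁻³ — different.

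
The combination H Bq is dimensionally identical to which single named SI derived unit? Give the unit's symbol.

Ω

H = kg·m²·s⁻²·A⁻².
Bq = s⁻¹.
Combining: H·Bq = (kg·m²·s⁻²·A⁻²) · s⁻¹ = kg·m²·s⁻³·A⁻².
kg·m²·s⁻³·A⁻² is the base-SI form of the ohm.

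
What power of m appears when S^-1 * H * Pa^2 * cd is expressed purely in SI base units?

2

S = kg⁻¹·m⁻²·s³·A².
So S⁻¹ = kg·m²·s⁻³·A⁻².
H = kg·m²·s⁻²·A⁻².
Pa = kg·m⁻¹·s⁻².
So Pa² = kg²·m⁻²·s⁻⁴.
Combining: S⁻¹·H·Pa²·cd = (kg·m²·s⁻³·A⁻²) · (kg·m²·s⁻²·A⁻²) · (kg²·m⁻²·s⁻⁴) · cd = kg⁴·m²·s⁻⁹·A⁻⁴·cd.
The exponent of m is 2.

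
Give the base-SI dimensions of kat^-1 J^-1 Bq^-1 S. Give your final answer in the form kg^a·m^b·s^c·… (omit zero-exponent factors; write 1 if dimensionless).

kat = mol/s = s⁻¹·mol (catalytic activity).
So kat⁻¹ = s·mol⁻¹.
J = N·m (work = force × distance),
    = kg·m²·s⁻².
So J⁻¹ = kg⁻¹·m⁻²·s².
Bq = 1/s = s⁻¹ (activity is decays per second).
So Bq⁻¹ = s.
S = 1/Ω (conductance is reciprocal resistance),
    = kg⁻¹·m⁻²·s³·A².
Combining: kat⁻¹·J⁻¹·Bq⁻¹·S = (s·mol⁻¹) · (kg⁻¹·m⁻²·s²) · s · (kg⁻¹·m⁻²·s³·A²) = kg⁻²·m⁻⁴·s⁷·A²·mol⁻¹.

kg⁻²·m⁻⁴·s⁷·A²·mol⁻¹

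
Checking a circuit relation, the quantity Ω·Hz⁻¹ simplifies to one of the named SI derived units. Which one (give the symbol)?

H

Ω = V/A (resistance = voltage per current),
    = kg·m²·s⁻³·A⁻².
Hz = 1/s = s⁻¹ (frequency is cycles per second).
So Hz⁻¹ = s.
Combining: Ω·Hz⁻¹ = (kg·m²·s⁻³·A⁻²) · s = kg·m²·s⁻²·A⁻².
kg·m²·s⁻²·A⁻² is the base-SI form of the henry.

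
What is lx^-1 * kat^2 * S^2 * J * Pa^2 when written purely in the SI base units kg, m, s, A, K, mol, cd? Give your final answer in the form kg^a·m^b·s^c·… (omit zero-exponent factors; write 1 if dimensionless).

kg·m⁻²·s⁻²·A⁴·mol²·cd⁻¹

lx = lm/m² (illuminance = luminous flux per area),
    = m⁻²·cd.
So lx⁻¹ = m²·cd⁻¹.
kat = mol/s = s⁻¹·mol (catalytic activity).
So kat² = s⁻²·mol².
S = 1/Ω (conductance is reciprocal resistance),
    = kg⁻¹·m⁻²·s³·A².
So S² = kg⁻²·m⁻⁴·s⁶·A⁴.
J = N·m (work = force × distance),
    = kg·m²·s⁻².
Pa = N/m² (pressure = force per area),
    = kg·m⁻¹·s⁻².
So Pa² = kg²·m⁻²·s⁻⁴.
Combining: lx⁻¹·kat²·S²·J·Pa² = (m²·cd⁻¹) · (s⁻²·mol²) · (kg⁻²·m⁻⁴·s⁶·A⁴) · (kg·m²·s⁻²) · (kg²·m⁻²·s⁻⁴) = kg·m⁻²·s⁻²·A⁴·mol²·cd⁻¹.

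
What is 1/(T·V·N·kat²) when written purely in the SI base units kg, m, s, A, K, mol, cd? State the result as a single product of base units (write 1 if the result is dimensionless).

T = Wb/m² (flux density = flux per area),
    = kg·s⁻²·A⁻¹.
So T⁻¹ = kg⁻¹·s²·A.
V = W/A (potential = power per current),
    = kg·m²·s⁻³·A⁻¹.
So V⁻¹ = kg⁻¹·m⁻²·s³·A.
N = kg·m/s² = kg·m·s⁻² (force = mass × acceleration).
So N⁻¹ = kg⁻¹·m⁻¹·s².
kat = mol/s = s⁻¹·mol (catalytic activity).
So kat⁻² = s²·mol⁻².
Combining: T⁻¹·V⁻¹·N⁻¹·kat⁻² = (kg⁻¹·s²·A) · (kg⁻¹·m⁻²·s³·A) · (kg⁻¹·m⁻¹·s²) · (s²·mol⁻²) = kg⁻³·m⁻³·s⁹·A²·mol⁻².

kg⁻³·m⁻³·s⁹·A²·mol⁻²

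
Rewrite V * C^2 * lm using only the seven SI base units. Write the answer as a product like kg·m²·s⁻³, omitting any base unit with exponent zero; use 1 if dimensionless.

kg·m²·s⁻¹·A·cd

V = kg·m²·s⁻³·A⁻¹.
C = s·A.
So C² = s²·A².
lm = cd.
Combining: V·C²·lm = (kg·m²·s⁻³·A⁻¹) · (s²·A²) · cd = kg·m²·s⁻¹·A·cd.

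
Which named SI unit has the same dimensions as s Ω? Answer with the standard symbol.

Ω = kg·m²·s⁻³·A⁻².
Combining: s·Ω = s · (kg·m²·s⁻³·A⁻²) = kg·m²·s⁻²·A⁻².
kg·m²·s⁻²·A⁻² is the base-SI form of the henry.

H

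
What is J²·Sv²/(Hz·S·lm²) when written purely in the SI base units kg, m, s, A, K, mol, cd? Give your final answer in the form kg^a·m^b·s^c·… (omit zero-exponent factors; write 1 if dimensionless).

kg³·m¹⁰·s⁻¹⁰·A⁻²·cd⁻²

Hz = 1/s = s⁻¹ (frequency is cycles per second).
So Hz⁻¹ = s.
J = N·m (work = force × distance),
    = kg·m²·s⁻².
So J² = kg²·m⁴·s⁻⁴.
S = 1/Ω (conductance is reciprocal resistance),
    = kg⁻¹·m⁻²·s³·A².
So S⁻¹ = kg·m²·s⁻³·A⁻².
Sv = J/kg (equivalent dose = energy per mass),
    = m²·s⁻².
So Sv² = m⁴·s⁻⁴.
lm = cd·sr = cd (luminous flux; sr is dimensionless).
So lm⁻² = cd⁻².
Combining: Hz⁻¹·J²·S⁻¹·Sv²·lm⁻² = s · (kg²·m⁴·s⁻⁴) · (kg·m²·s⁻³·A⁻²) · (m⁴·s⁻⁴) · cd⁻² = kg³·m¹⁰·s⁻¹⁰·A⁻²·cd⁻².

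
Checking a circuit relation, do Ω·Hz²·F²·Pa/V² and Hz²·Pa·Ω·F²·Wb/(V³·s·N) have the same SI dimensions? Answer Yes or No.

Left side:
  Ω = V/A (resistance = voltage per current),
      = kg·m²·s⁻³·A⁻².
  Hz = 1/s = s⁻¹ (frequency is cycles per second).
  So Hz² = s⁻².
  V = W/A (potential = power per current),
      = kg·m²·s⁻³·A⁻¹.
  So V⁻² = kg⁻²·m⁻⁴·s⁶·A².
  F = C/V (capacitance = charge per voltage),
      = A·s/(kg·m²·s⁻³·A⁻¹) (substituting C and V),
      = kg⁻¹·m⁻²·s⁴·A².
  So F² = kg⁻²·m⁻⁴·s⁸·A⁴.
  Pa = N/m² (pressure = force per area),
      = kg·m⁻¹·s⁻².
  Combining: Ω·Hz²·V⁻²·F²·Pa = (kg·m²·s⁻³·A⁻²) · s⁻² · (kg⁻²·m⁻⁴·s⁶·A²) · (kg⁻²·m⁻⁴·s⁸·A⁴) · (kg·m⁻¹·s⁻²) = kg⁻²·m⁻⁷·s⁷·A⁴.
Right side:
  Hz = s⁻¹.
  So Hz² = s⁻².
  Pa = kg·m⁻¹·s⁻².
  Ω = kg·m²·s⁻³·A⁻².
  V = kg·m²·s⁻³·A⁻¹.
  So V⁻³ = kg⁻³·m⁻⁶·s⁹·A³.
  F = kg⁻¹·m⁻²·s⁴·A².
  So F² = kg⁻²·m⁻⁴·s⁸·A⁴.
  N = kg·m·s⁻².
  So N⁻¹ = kg⁻¹·m⁻¹·s².
  Wb = kg·m²·s⁻²·A⁻¹.
  Combining: Hz²·Pa·Ω·V⁻³·F²·s⁻¹·N⁻¹·Wb = s⁻² · (kg·m⁻¹·s⁻²) · (kg·m²·s⁻³·A⁻²) · (kg⁻³·m⁻⁶·s⁹·A³) · (kg⁻²·m⁻⁴·s⁸·A⁴) · s⁻¹ · (kg⁻¹·m⁻¹·s²) · (kg·m²·s⁻²·A⁻¹) = kg⁻³·m⁻⁸·s⁹·A⁴.
Left is kg⁻²·m⁻⁷·s⁷·A⁴; right is kg⁻³·m⁻⁸·s⁹·A⁴ — different.

No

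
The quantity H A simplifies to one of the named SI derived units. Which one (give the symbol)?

Wb

H = kg·m²·s⁻²·A⁻².
Combining: H·A = (kg·m²·s⁻²·A⁻²) · A = kg·m²·s⁻²·A⁻¹.
kg·m²·s⁻²·A⁻¹ is the base-SI form of the weber.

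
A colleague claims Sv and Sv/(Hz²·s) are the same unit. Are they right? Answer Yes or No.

No

Left side:
  Sv = m²·s⁻².
Right side:
  Hz = 1/s = s⁻¹ (frequency is cycles per second).
  So Hz⁻² = s².
  Sv = J/kg (equivalent dose = energy per mass),
      = m²·s⁻².
  Combining: Hz⁻²·Sv·s⁻¹ = s² · (m²·s⁻²) · s⁻¹ = m²·s⁻¹.
Left is m²·s⁻²; right is m²·s⁻¹ — different.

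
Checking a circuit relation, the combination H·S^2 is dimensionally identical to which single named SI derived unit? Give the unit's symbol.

F

H = kg·m²·s⁻²·A⁻².
S = kg⁻¹·m⁻²·s³·A².
So S² = kg⁻²·m⁻⁴·s⁶·A⁴.
Combining: H·S² = (kg·m²·s⁻²·A⁻²) · (kg⁻²·m⁻⁴·s⁶·A⁴) = kg⁻¹·m⁻²·s⁴·A².
kg⁻¹·m⁻²·s⁴·A² is the base-SI form of the farad.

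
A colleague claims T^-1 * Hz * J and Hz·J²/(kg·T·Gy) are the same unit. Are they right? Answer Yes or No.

Yes

Left side:
  T = kg·s⁻²·A⁻¹.
  So T⁻¹ = kg⁻¹·s²·A.
  Hz = s⁻¹.
  J = kg·m²·s⁻².
  Combining: T⁻¹·Hz·J = (kg⁻¹·s²·A) · s⁻¹ · (kg·m²·s⁻²) = m²·s⁻¹·A.
Right side:
  T = Wb/m² (flux density = flux per area),
      = kg·s⁻²·A⁻¹.
  So T⁻¹ = kg⁻¹·s²·A.
  Hz = 1/s = s⁻¹ (frequency is cycles per second).
  Gy = J/kg (absorbed dose = energy per mass),
      = m²·s⁻².
  So Gy⁻¹ = m⁻²·s².
  J = N·m (work = force × distance),
      = kg·m²·s⁻².
  So J² = kg²·m⁴·s⁻⁴.
  Combining: kg⁻¹·T⁻¹·Hz·Gy⁻¹·J² = kg⁻¹ · (kg⁻¹·s²·A) · s⁻¹ · (m⁻²·s²) · (kg²·m⁴·s⁻⁴) = m²·s⁻¹·A.
Both reduce to m²·s⁻¹·A.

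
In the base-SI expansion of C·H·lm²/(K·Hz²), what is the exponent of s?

C = A·s = s·A (charge = current × time).
H = Wb/A (inductance = flux per current),
    = kg·m²·s⁻²·A⁻².
Hz = 1/s = s⁻¹ (frequency is cycles per second).
So Hz⁻² = s².
lm = cd·sr = cd (luminous flux; sr is dimensionless).
So lm² = cd².
Combining: C·H·K⁻¹·Hz⁻²·lm² = (s·A) · (kg·m²·s⁻²·A⁻²) · K⁻¹ · s² · cd² = kg·m²·s·A⁻¹·K⁻¹·cd².
The exponent of s is 1.

1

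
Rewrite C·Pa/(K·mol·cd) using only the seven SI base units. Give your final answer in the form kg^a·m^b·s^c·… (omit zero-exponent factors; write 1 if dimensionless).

C = s·A.
Pa = kg·m⁻¹·s⁻².
Combining: C·K⁻¹·Pa·mol⁻¹·cd⁻¹ = (s·A) · K⁻¹ · (kg·m⁻¹·s⁻²) · mol⁻¹ · cd⁻¹ = kg·m⁻¹·s⁻¹·A·K⁻¹·mol⁻¹·cd⁻¹.

kg·m⁻¹·s⁻¹·A·K⁻¹·mol⁻¹·cd⁻¹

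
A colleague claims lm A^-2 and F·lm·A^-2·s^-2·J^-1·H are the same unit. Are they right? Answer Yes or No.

No

Left side:
  lm = cd·sr = cd (luminous flux; sr is dimensionless).
  Combining: lm·A⁻² = cd · A⁻² = A⁻²·cd.
Right side:
  F = C/V (capacitance = charge per voltage),
      = A·s/(kg·m²·s⁻³·A⁻¹) (substituting C and V),
      = kg⁻¹·m⁻²·s⁴·A².
  lm = cd·sr = cd (luminous flux; sr is dimensionless).
  J = N·m (work = force × distance),
      = kg·m²·s⁻².
  So J⁻¹ = kg⁻¹·m⁻²·s².
  H = Wb/A (inductance = flux per current),
      = kg·m²·s⁻²·A⁻².
  Combining: F·lm·A⁻²·s⁻²·J⁻¹·H = (kg⁻¹·m⁻²·s⁴·A²) · cd · A⁻² · s⁻² · (kg⁻¹·m⁻²·s²) · (kg·m²·s⁻²·A⁻²) = kg⁻¹·m⁻²·s²·A⁻²·cd.
Left is A⁻²·cd; right is kg⁻¹·m⁻²·s²·A⁻²·cd — different.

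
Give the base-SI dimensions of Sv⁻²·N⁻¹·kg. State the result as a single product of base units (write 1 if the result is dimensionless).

Sv = J/kg (equivalent dose = energy per mass),
    = m²·s⁻².
So Sv⁻² = m⁻⁴·s⁴.
N = kg·m/s² = kg·m·s⁻² (force = mass × acceleration).
So N⁻¹ = kg⁻¹·m⁻¹·s².
Combining: Sv⁻²·N⁻¹·kg = (m⁻⁴·s⁴) · (kg⁻¹·m⁻¹·s²) · kg = m⁻⁵·s⁶.

m⁻⁵·s⁶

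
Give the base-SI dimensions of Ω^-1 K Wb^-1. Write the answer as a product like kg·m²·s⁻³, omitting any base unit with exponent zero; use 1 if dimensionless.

Ω = kg·m²·s⁻³·A⁻².
So Ω⁻¹ = kg⁻¹·m⁻²·s³·A².
Wb = kg·m²·s⁻²·A⁻¹.
So Wb⁻¹ = kg⁻¹·m⁻²·s²·A.
Combining: Ω⁻¹·K·Wb⁻¹ = (kg⁻¹·m⁻²·s³·A²) · K · (kg⁻¹·m⁻²·s²·A) = kg⁻²·m⁻⁴·s⁵·A³·K.

kg⁻²·m⁻⁴·s⁵·A³·K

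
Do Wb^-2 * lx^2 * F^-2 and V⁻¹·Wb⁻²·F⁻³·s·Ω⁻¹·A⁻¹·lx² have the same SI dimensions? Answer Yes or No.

Left side:
  Wb = V·s (flux: a volt is a weber per second),
      = kg·m²·s⁻²·A⁻¹.
  So Wb⁻² = kg⁻²·m⁻⁴·s⁴·A².
  lx = lm/m² (illuminance = luminous flux per area),
      = m⁻²·cd.
  So lx² = m⁻⁴·cd².
  F = C/V (capacitance = charge per voltage),
      = A·s/(kg·m²·s⁻³·A⁻¹) (substituting C and V),
      = kg⁻¹·m⁻²·s⁴·A².
  So F⁻² = kg²·m⁴·s⁻⁸·A⁻⁴.
  Combining: Wb⁻²·lx²·F⁻² = (kg⁻²·m⁻⁴·s⁴·A²) · (m⁻⁴·cd²) · (kg²·m⁴·s⁻⁸·A⁻⁴) = m⁻⁴·s⁻⁴·A⁻²·cd².
Right side:
  V = W/A (potential = power per current),
      = kg·m²·s⁻³·A⁻¹.
  So V⁻¹ = kg⁻¹·m⁻²·s³·A.
  Wb = V·s (flux: a volt is a weber per second),
      = kg·m²·s⁻²·A⁻¹.
  So Wb⁻² = kg⁻²·m⁻⁴·s⁴·A².
  F = C/V (capacitance = charge per voltage),
      = A·s/(kg·m²·s⁻³·A⁻¹) (substituting C and V),
      = kg⁻¹·m⁻²·s⁴·A².
  So F⁻³ = kg³·m⁶·s⁻¹²·A⁻⁶.
  Ω = V/A (resistance = voltage per current),
      = kg·m²·s⁻³·A⁻².
  So Ω⁻¹ = kg⁻¹·m⁻²·s³·A².
  lx = lm/m² (illuminance = luminous flux per area),
      = m⁻²·cd.
  So lx² = m⁻⁴·cd².
  Combining: V⁻¹·Wb⁻²·F⁻³·s·Ω⁻¹·A⁻¹·lx² = (kg⁻¹·m⁻²·s³·A) · (kg⁻²·m⁻⁴·s⁴·A²) · (kg³·m⁶·s⁻¹²·A⁻⁶) · s · (kg⁻¹·m⁻²·s³·A²) · A⁻¹ · (m⁻⁴·cd²) = kg⁻¹·m⁻⁶·s⁻¹·A⁻²·cd².
Left is m⁻⁴·s⁻⁴·A⁻²·cd²; right is kg⁻¹·m⁻⁶·s⁻¹·A⁻²·cd² — different.

No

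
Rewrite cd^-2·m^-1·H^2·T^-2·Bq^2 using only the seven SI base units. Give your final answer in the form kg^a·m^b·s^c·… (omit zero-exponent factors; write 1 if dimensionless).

m³·s⁻²·A⁻²·cd⁻²

H = kg·m²·s⁻²·A⁻².
So H² = kg²·m⁴·s⁻⁴·A⁻⁴.
T = kg·s⁻²·A⁻¹.
So T⁻² = kg⁻²·s⁴·A².
Bq = s⁻¹.
So Bq² = s⁻².
Combining: cd⁻²·m⁻¹·H²·T⁻²·Bq² = cd⁻² · m⁻¹ · (kg²·m⁴·s⁻⁴·A⁻⁴) · (kg⁻²·s⁴·A²) · s⁻² = m³·s⁻²·A⁻²·cd⁻².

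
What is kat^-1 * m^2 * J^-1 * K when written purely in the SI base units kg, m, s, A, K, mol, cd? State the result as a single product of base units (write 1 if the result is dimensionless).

kat = s⁻¹·mol.
So kat⁻¹ = s·mol⁻¹.
J = kg·m²·s⁻².
So J⁻¹ = kg⁻¹·m⁻²·s².
Combining: kat⁻¹·m²·J⁻¹·K = (s·mol⁻¹) · m² · (kg⁻¹·m⁻²·s²) · K = kg⁻¹·s³·K·mol⁻¹.

kg⁻¹·s³·K·mol⁻¹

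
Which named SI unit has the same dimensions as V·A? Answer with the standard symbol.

V = kg·m²·s⁻³·A⁻¹.
Combining: V·A = (kg·m²·s⁻³·A⁻¹) · A = kg·m²·s⁻³.
kg·m²·s⁻³ is the base-SI form of the watt.

W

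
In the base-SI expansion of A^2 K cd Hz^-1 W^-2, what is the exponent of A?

2

Hz = 1/s = s⁻¹ (frequency is cycles per second).
So Hz⁻¹ = s.
W = J/s (power = energy per time),
    = kg·m²·s⁻³.
So W⁻² = kg⁻²·m⁻⁴·s⁶.
Combining: A²·K·cd·Hz⁻¹·W⁻² = A² · K · cd · s · (kg⁻²·m⁻⁴·s⁶) = kg⁻²·m⁻⁴·s⁷·A²·K·cd.
The exponent of A is 2.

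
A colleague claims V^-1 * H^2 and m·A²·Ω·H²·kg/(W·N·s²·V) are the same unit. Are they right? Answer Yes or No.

Yes

Left side:
  V = kg·m²·s⁻³·A⁻¹.
  So V⁻¹ = kg⁻¹·m⁻²·s³·A.
  H = kg·m²·s⁻²·A⁻².
  So H² = kg²·m⁴·s⁻⁴·A⁻⁴.
  Combining: V⁻¹·H² = (kg⁻¹·m⁻²·s³·A) · (kg²·m⁴·s⁻⁴·A⁻⁴) = kg·m²·s⁻¹·A⁻³.
Right side:
  Ω = kg·m²·s⁻³·A⁻².
  W = kg·m²·s⁻³.
  So W⁻¹ = kg⁻¹·m⁻²·s³.
  N = kg·m·s⁻².
  So N⁻¹ = kg⁻¹·m⁻¹·s².
  H = kg·m²·s⁻²·A⁻².
  So H² = kg²·m⁴·s⁻⁴·A⁻⁴.
  V = kg·m²·s⁻³·A⁻¹.
  So V⁻¹ = kg⁻¹·m⁻²·s³·A.
  Combining: m·A²·Ω·W⁻¹·N⁻¹·H²·s⁻²·V⁻¹·kg = m · A² · (kg·m²·s⁻³·A⁻²) · (kg⁻¹·m⁻²·s³) · (kg⁻¹·m⁻¹·s²) · (kg²·m⁴·s⁻⁴·A⁻⁴) · s⁻² · (kg⁻¹·m⁻²·s³·A) · kg = kg·m²·s⁻¹·A⁻³.
Both reduce to kg·m²·s⁻¹·A⁻³.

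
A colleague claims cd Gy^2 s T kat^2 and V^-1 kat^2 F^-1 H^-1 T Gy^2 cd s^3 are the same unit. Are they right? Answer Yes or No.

Left side:
  Gy = J/kg (absorbed dose = energy per mass),
      = m²·s⁻².
  So Gy² = m⁴·s⁻⁴.
  T = Wb/m² (flux density = flux per area),
      = kg·s⁻²·A⁻¹.
  kat = mol/s = s⁻¹·mol (catalytic activity).
  So kat² = s⁻²·mol².
  Combining: cd·Gy²·s·T·kat² = cd · (m⁴·s⁻⁴) · s · (kg·s⁻²·A⁻¹) · (s⁻²·mol²) = kg·m⁴·s⁻⁷·A⁻¹·mol²·cd.
Right side:
  V = kg·m²·s⁻³·A⁻¹.
  So V⁻¹ = kg⁻¹·m⁻²·s³·A.
  kat = s⁻¹·mol.
  So kat² = s⁻²·mol².
  F = kg⁻¹·m⁻²·s⁴·A².
  So F⁻¹ = kg·m²·s⁻⁴·A⁻².
  H = kg·m²·s⁻²·A⁻².
  So H⁻¹ = kg⁻¹·m⁻²·s²·A².
  T = kg·s⁻²·A⁻¹.
  Gy = m²·s⁻².
  So Gy² = m⁴·s⁻⁴.
  Combining: V⁻¹·kat²·F⁻¹·H⁻¹·T·Gy²·cd·s³ = (kg⁻¹·m⁻²·s³·A) · (s⁻²·mol²) · (kg·m²·s⁻⁴·A⁻²) · (kg⁻¹·m⁻²·s²·A²) · (kg·s⁻²·A⁻¹) · (m⁴·s⁻⁴) · cd · s³ = m²·s⁻⁴·mol²·cd.
Left is kg·m⁴·s⁻⁷·A⁻¹·mol²·cd; right is m²·s⁻⁴·mol²·cd — different.

No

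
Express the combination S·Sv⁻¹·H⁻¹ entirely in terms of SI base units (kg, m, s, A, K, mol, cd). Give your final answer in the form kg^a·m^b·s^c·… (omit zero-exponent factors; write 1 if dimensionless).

kg⁻²·m⁻⁶·s⁷·A⁴

S = 1/Ω (conductance is reciprocal resistance),
    = kg⁻¹·m⁻²·s³·A².
Sv = J/kg (equivalent dose = energy per mass),
    = m²·s⁻².
So Sv⁻¹ = m⁻²·s².
H = Wb/A (inductance = flux per current),
    = kg·m²·s⁻²·A⁻².
So H⁻¹ = kg⁻¹·m⁻²·s²·A².
Combining: S·Sv⁻¹·H⁻¹ = (kg⁻¹·m⁻²·s³·A²) · (m⁻²·s²) · (kg⁻¹·m⁻²·s²·A²) = kg⁻²·m⁻⁶·s⁷·A⁴.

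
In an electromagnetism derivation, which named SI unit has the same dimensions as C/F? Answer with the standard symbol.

F = kg⁻¹·m⁻²·s⁴·A².
So F⁻¹ = kg·m²·s⁻⁴·A⁻².
C = s·A.
Combining: F⁻¹·C = (kg·m²·s⁻⁴·A⁻²) · (s·A) = kg·m²·s⁻³·A⁻¹.
kg·m²·s⁻³·A⁻¹ is the base-SI form of the volt.

V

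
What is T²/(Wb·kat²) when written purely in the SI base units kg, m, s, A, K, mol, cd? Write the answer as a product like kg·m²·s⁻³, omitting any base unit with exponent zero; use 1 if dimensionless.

T = kg·s⁻²·A⁻¹.
So T² = kg²·s⁻⁴·A⁻².
Wb = kg·m²·s⁻²·A⁻¹.
So Wb⁻¹ = kg⁻¹·m⁻²·s²·A.
kat = s⁻¹·mol.
So kat⁻² = s²·mol⁻².
Combining: T²·Wb⁻¹·kat⁻² = (kg²·s⁻⁴·A⁻²) · (kg⁻¹·m⁻²·s²·A) · (s²·mol⁻²) = kg·m⁻²·A⁻¹·mol⁻².

kg·m⁻²·A⁻¹·mol⁻²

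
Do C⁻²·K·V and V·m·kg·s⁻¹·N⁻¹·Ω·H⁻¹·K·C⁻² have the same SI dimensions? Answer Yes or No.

Left side:
  C = s·A.
  So C⁻² = s⁻²·A⁻².
  V = kg·m²·s⁻³·A⁻¹.
  Combining: C⁻²·K·V = (s⁻²·A⁻²) · K · (kg·m²·s⁻³·A⁻¹) = kg·m²·s⁻⁵·A⁻³·K.
Right side:
  V = W/A (potential = power per current),
      = kg·m²·s⁻³·A⁻¹.
  N = kg·m/s² = kg·m·s⁻² (force = mass × acceleration).
  So N⁻¹ = kg⁻¹·m⁻¹·s².
  Ω = V/A (resistance = voltage per current),
      = kg·m²·s⁻³·A⁻².
  H = Wb/A (inductance = flux per current),
      = kg·m²·s⁻²·A⁻².
  So H⁻¹ = kg⁻¹·m⁻²·s²·A².
  C = A·s = s·A (charge = current × time).
  So C⁻² = s⁻²·A⁻².
  Combining: V·m·kg·s⁻¹·N⁻¹·Ω·H⁻¹·K·C⁻² = (kg·m²·s⁻³·A⁻¹) · m · kg · s⁻¹ · (kg⁻¹·m⁻¹·s²) · (kg·m²·s⁻³·A⁻²) · (kg⁻¹·m⁻²·s²·A²) · K · (s⁻²·A⁻²) = kg·m²·s⁻⁵·A⁻³·K.
Both reduce to kg·m²·s⁻⁵·A⁻³·K.

Yes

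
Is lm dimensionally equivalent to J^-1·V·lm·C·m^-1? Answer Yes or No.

No

Left side:
  lm = cd.
Right side:
  J = kg·m²·s⁻².
  So J⁻¹ = kg⁻¹·m⁻²·s².
  V = kg·m²·s⁻³·A⁻¹.
  lm = cd.
  C = s·A.
  Combining: J⁻¹·V·lm·C·m⁻¹ = (kg⁻¹·m⁻²·s²) · (kg·m²·s⁻³·A⁻¹) · cd · (s·A) · m⁻¹ = m⁻¹·cd.
Left is cd; right is m⁻¹·cd — different.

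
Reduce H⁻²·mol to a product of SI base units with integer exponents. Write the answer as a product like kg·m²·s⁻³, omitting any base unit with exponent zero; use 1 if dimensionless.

H = kg·m²·s⁻²·A⁻².
So H⁻² = kg⁻²·m⁻⁴·s⁴·A⁴.
Combining: H⁻²·mol = (kg⁻²·m⁻⁴·s⁴·A⁴) · mol = kg⁻²·m⁻⁴·s⁴·A⁴·mol.

kg⁻²·m⁻⁴·s⁴·A⁴·mol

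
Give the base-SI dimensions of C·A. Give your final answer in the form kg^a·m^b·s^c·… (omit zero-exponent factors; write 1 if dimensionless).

C = A·s = s·A (charge = current × time).
Combining: C·A = (s·A) · A = s·A².

s·A²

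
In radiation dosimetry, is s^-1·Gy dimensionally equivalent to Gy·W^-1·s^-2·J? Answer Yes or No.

Yes

Left side:
  Gy = J/kg (absorbed dose = energy per mass),
      = m²·s⁻².
  Combining: s⁻¹·Gy = s⁻¹ · (m²·s⁻²) = m²·s⁻³.
Right side:
  Gy = J/kg (absorbed dose = energy per mass),
      = m²·s⁻².
  W = J/s (power = energy per time),
      = kg·m²·s⁻³.
  So W⁻¹ = kg⁻¹·m⁻²·s³.
  J = N·m (work = force × distance),
      = kg·m²·s⁻².
  Combining: Gy·W⁻¹·s⁻²·J = (m²·s⁻²) · (kg⁻¹·m⁻²·s³) · s⁻² · (kg·m²·s⁻²) = m²·s⁻³.
Both reduce to m²·s⁻³.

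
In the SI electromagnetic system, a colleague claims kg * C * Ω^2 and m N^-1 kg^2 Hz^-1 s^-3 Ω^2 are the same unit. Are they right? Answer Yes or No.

No

Left side:
  C = A·s = s·A (charge = current × time).
  Ω = V/A (resistance = voltage per current),
      = kg·m²·s⁻³·A⁻².
  So Ω² = kg²·m⁴·s⁻⁶·A⁻⁴.
  Combining: kg·C·Ω² = kg · (s·A) · (kg²·m⁴·s⁻⁶·A⁻⁴) = kg³·m⁴·s⁻⁵·A⁻³.
Right side:
  N = kg·m·s⁻².
  So N⁻¹ = kg⁻¹·m⁻¹·s².
  Hz = s⁻¹.
  So Hz⁻¹ = s.
  Ω = kg·m²·s⁻³·A⁻².
  So Ω² = kg²·m⁴·s⁻⁶·A⁻⁴.
  Combining: m·N⁻¹·kg²·Hz⁻¹·s⁻³·Ω² = m · (kg⁻¹·m⁻¹·s²) · kg² · s · s⁻³ · (kg²·m⁴·s⁻⁶·A⁻⁴) = kg³·m⁴·s⁻⁶·A⁻⁴.
Left is kg³·m⁴·s⁻⁵·A⁻³; right is kg³·m⁴·s⁻⁶·A⁻⁴ — different.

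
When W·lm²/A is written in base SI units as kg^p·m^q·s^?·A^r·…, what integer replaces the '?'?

W = J/s (power = energy per time),
    = kg·m²·s⁻³.
lm = cd·sr = cd (luminous flux; sr is dimensionless).
So lm² = cd².
Combining: A⁻¹·W·lm² = A⁻¹ · (kg·m²·s⁻³) · cd² = kg·m²·s⁻³·A⁻¹·cd².
The exponent of s is -3.

-3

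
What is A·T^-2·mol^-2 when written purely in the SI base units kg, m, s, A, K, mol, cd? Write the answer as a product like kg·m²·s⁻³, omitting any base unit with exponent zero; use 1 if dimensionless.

T = Wb/m² (flux density = flux per area),
    = kg·s⁻²·A⁻¹.
So T⁻² = kg⁻²·s⁴·A².
Combining: A·T⁻²·mol⁻² = A · (kg⁻²·s⁴·A²) · mol⁻² = kg⁻²·s⁴·A³·mol⁻².

kg⁻²·s⁴·A³·mol⁻²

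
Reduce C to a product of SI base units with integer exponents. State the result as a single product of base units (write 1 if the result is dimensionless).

s·A

C = s·A.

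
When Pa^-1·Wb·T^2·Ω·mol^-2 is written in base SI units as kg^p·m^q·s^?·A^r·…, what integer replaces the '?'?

-7

Pa = kg·m⁻¹·s⁻².
So Pa⁻¹ = kg⁻¹·m·s².
Wb = kg·m²·s⁻²·A⁻¹.
T = kg·s⁻²·A⁻¹.
So T² = kg²·s⁻⁴·A⁻².
Ω = kg·m²·s⁻³·A⁻².
Combining: Pa⁻¹·Wb·T²·Ω·mol⁻² = (kg⁻¹·m·s²) · (kg·m²·s⁻²·A⁻¹) · (kg²·s⁻⁴·A⁻²) · (kg·m²·s⁻³·A⁻²) · mol⁻² = kg³·m⁵·s⁻⁷·A⁻⁵·mol⁻².
The exponent of s is -7.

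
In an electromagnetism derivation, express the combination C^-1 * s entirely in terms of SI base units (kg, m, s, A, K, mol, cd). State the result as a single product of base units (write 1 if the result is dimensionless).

A⁻¹

C = A·s = s·A (charge = current × time).
So C⁻¹ = s⁻¹·A⁻¹.
Combining: C⁻¹·s = (s⁻¹·A⁻¹) · s = A⁻¹.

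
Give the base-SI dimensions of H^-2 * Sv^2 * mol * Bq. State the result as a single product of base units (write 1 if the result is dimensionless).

H = Wb/A (inductance = flux per current),
    = kg·m²·s⁻²·A⁻².
So H⁻² = kg⁻²·m⁻⁴·s⁴·A⁴.
Sv = J/kg (equivalent dose = energy per mass),
    = m²·s⁻².
So Sv² = m⁴·s⁻⁴.
Bq = 1/s = s⁻¹ (activity is decays per second).
Combining: H⁻²·Sv²·mol·Bq = (kg⁻²·m⁻⁴·s⁴·A⁴) · (m⁴·s⁻⁴) · mol · s⁻¹ = kg⁻²·s⁻¹·A⁴·mol.

kg⁻²·s⁻¹·A⁴·mol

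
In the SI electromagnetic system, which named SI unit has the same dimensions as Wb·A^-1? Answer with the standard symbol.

Wb = kg·m²·s⁻²·A⁻¹.
Combining: Wb·A⁻¹ = (kg·m²·s⁻²·A⁻¹) · A⁻¹ = kg·m²·s⁻²·A⁻².
kg·m²·s⁻²·A⁻² is the base-SI form of the henry.

H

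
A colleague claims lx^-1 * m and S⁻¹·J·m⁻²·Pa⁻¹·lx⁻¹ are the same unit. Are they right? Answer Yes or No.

Left side:
  lx = m⁻²·cd.
  So lx⁻¹ = m²·cd⁻¹.
  Combining: lx⁻¹·m = (m²·cd⁻¹) · m = m³·cd⁻¹.
Right side:
  S = 1/Ω (conductance is reciprocal resistance),
      = kg⁻¹·m⁻²·s³·A².
  So S⁻¹ = kg·m²·s⁻³·A⁻².
  J = N·m (work = force × distance),
      = kg·m²·s⁻².
  Pa = N/m² (pressure = force per area),
      = kg·m⁻¹·s⁻².
  So Pa⁻¹ = kg⁻¹·m·s².
  lx = lm/m² (illuminance = luminous flux per area),
      = m⁻²·cd.
  So lx⁻¹ = m²·cd⁻¹.
  Combining: S⁻¹·J·m⁻²·Pa⁻¹·lx⁻¹ = (kg·m²·s⁻³·A⁻²) · (kg·m²·s⁻²) · m⁻² · (kg⁻¹·m·s²) · (m²·cd⁻¹) = kg·m⁵·s⁻³·A⁻²·cd⁻¹.
Left is m³·cd⁻¹; right is kg·m⁵·s⁻³·A⁻²·cd⁻¹ — different.

No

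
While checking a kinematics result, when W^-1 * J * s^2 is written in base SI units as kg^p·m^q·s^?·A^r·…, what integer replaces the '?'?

W = kg·m²·s⁻³.
So W⁻¹ = kg⁻¹·m⁻²·s³.
J = kg·m²·s⁻².
Combining: W⁻¹·J·s² = (kg⁻¹·m⁻²·s³) · (kg·m²·s⁻²) · s² = s³.
The exponent of s is 3.

3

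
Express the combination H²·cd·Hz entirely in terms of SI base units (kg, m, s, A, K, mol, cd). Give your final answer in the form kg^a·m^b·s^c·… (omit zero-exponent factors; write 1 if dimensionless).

H = kg·m²·s⁻²·A⁻².
So H² = kg²·m⁴·s⁻⁴·A⁻⁴.
Hz = s⁻¹.
Combining: H²·cd·Hz = (kg²·m⁴·s⁻⁴·A⁻⁴) · cd · s⁻¹ = kg²·m⁴·s⁻⁵·A⁻⁴·cd.

kg²·m⁴·s⁻⁵·A⁻⁴·cd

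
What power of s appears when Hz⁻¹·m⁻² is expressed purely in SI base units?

Hz = s⁻¹.
So Hz⁻¹ = s.
Combining: Hz⁻¹·m⁻² = s · m⁻² = m⁻²·s.
The exponent of s is 1.

1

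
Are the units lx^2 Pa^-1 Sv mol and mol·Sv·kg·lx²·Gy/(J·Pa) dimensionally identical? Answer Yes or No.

Left side:
  lx = m⁻²·cd.
  So lx² = m⁻⁴·cd².
  Pa = kg·m⁻¹·s⁻².
  So Pa⁻¹ = kg⁻¹·m·s².
  Sv = m²·s⁻².
  Combining: lx²·Pa⁻¹·Sv·mol = (m⁻⁴·cd²) · (kg⁻¹·m·s²) · (m²·s⁻²) · mol = kg⁻¹·m⁻¹·mol·cd².
Right side:
  J = N·m (work = force × distance),
      = kg·m²·s⁻².
  So J⁻¹ = kg⁻¹·m⁻²·s².
  Sv = J/kg (equivalent dose = energy per mass),
      = m²·s⁻².
  lx = lm/m² (illuminance = luminous flux per area),
      = m⁻²·cd.
  So lx² = m⁻⁴·cd².
  Pa = N/m² (pressure = force per area),
      = kg·m⁻¹·s⁻².
  So Pa⁻¹ = kg⁻¹·m·s².
  Gy = J/kg (absorbed dose = energy per mass),
      = m²·s⁻².
  Combining: J⁻¹·mol·Sv·kg·lx²·Pa⁻¹·Gy = (kg⁻¹·m⁻²·s²) · mol · (m²·s⁻²) · kg · (m⁻⁴·cd²) · (kg⁻¹·m·s²) · (m²·s⁻²) = kg⁻¹·m⁻¹·mol·cd².
Both reduce to kg⁻¹·m⁻¹·mol·cd².

Yes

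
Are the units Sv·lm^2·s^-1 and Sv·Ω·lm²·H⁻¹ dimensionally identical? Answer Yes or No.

Left side:
  Sv = m²·s⁻².
  lm = cd.
  So lm² = cd².
  Combining: Sv·lm²·s⁻¹ = (m²·s⁻²) · cd² · s⁻¹ = m²·s⁻³·cd².
Right side:
  Sv = m²·s⁻².
  Ω = kg·m²·s⁻³·A⁻².
  lm = cd.
  So lm² = cd².
  H = kg·m²·s⁻²·A⁻².
  So H⁻¹ = kg⁻¹·m⁻²·s²·A².
  Combining: Sv·Ω·lm²·H⁻¹ = (m²·s⁻²) · (kg·m²·s⁻³·A⁻²) · cd² · (kg⁻¹·m⁻²·s²·A²) = m²·s⁻³·cd².
Both reduce to m²·s⁻³·cd².

Yes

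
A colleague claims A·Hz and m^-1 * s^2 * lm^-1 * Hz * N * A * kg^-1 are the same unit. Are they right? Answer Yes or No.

Left side:
  Hz = 1/s = s⁻¹ (frequency is cycles per second).
  Combining: A·Hz = A · s⁻¹ = s⁻¹·A.
Right side:
  lm = cd.
  So lm⁻¹ = cd⁻¹.
  Hz = s⁻¹.
  N = kg·m·s⁻².
  Combining: m⁻¹·s²·lm⁻¹·Hz·N·A·kg⁻¹ = m⁻¹ · s² · cd⁻¹ · s⁻¹ · (kg·m·s⁻²) · A · kg⁻¹ = s⁻¹·A·cd⁻¹.
Left is s⁻¹·A; right is s⁻¹·A·cd⁻¹ — different.

No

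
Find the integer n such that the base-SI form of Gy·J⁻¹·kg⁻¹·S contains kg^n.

Gy = J/kg (absorbed dose = energy per mass),
    = m²·s⁻².
J = N·m (work = force × distance),
    = kg·m²·s⁻².
So J⁻¹ = kg⁻¹·m⁻²·s².
S = 1/Ω (conductance is reciprocal resistance),
    = kg⁻¹·m⁻²·s³·A².
Combining: Gy·J⁻¹·kg⁻¹·S = (m²·s⁻²) · (kg⁻¹·m⁻²·s²) · kg⁻¹ · (kg⁻¹·m⁻²·s³·A²) = kg⁻³·m⁻²·s³·A².
The exponent of kg is -3.

-3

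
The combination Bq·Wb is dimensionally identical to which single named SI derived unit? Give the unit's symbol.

Bq = 1/s = s⁻¹ (activity is decays per second).
Wb = V·s (flux: a volt is a weber per second),
    = kg·m²·s⁻²·A⁻¹.
Combining: Bq·Wb = s⁻¹ · (kg·m²·s⁻²·A⁻¹) = kg·m²·s⁻³·A⁻¹.
kg·m²·s⁻³·A⁻¹ is the base-SI form of the volt.

V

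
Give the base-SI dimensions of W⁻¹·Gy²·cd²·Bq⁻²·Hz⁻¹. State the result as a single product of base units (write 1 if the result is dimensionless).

kg⁻¹·m²·s²·cd²

W = J/s (power = energy per time),
    = kg·m²·s⁻³.
So W⁻¹ = kg⁻¹·m⁻²·s³.
Gy = J/kg (absorbed dose = energy per mass),
    = m²·s⁻².
So Gy² = m⁴·s⁻⁴.
Bq = 1/s = s⁻¹ (activity is decays per second).
So Bq⁻² = s².
Hz = 1/s = s⁻¹ (frequency is cycles per second).
So Hz⁻¹ = s.
Combining: W⁻¹·Gy²·cd²·Bq⁻²·Hz⁻¹ = (kg⁻¹·m⁻²·s³) · (m⁴·s⁻⁴) · cd² · s² · s = kg⁻¹·m²·s²·cd².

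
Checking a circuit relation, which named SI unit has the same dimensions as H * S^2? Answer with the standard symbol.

F

H = kg·m²·s⁻²·A⁻².
S = kg⁻¹·m⁻²·s³·A².
So S² = kg⁻²·m⁻⁴·s⁶·A⁴.
Combining: H·S² = (kg·m²·s⁻²·A⁻²) · (kg⁻²·m⁻⁴·s⁶·A⁴) = kg⁻¹·m⁻²·s⁴·A².
kg⁻¹·m⁻²·s⁴·A² is the base-SI form of the farad.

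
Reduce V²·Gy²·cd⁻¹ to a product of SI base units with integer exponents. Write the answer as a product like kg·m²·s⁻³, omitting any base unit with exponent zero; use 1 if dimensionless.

V = W/A (potential = power per current),
    = kg·m²·s⁻³·A⁻¹.
So V² = kg²·m⁴·s⁻⁶·A⁻².
Gy = J/kg (absorbed dose = energy per mass),
    = m²·s⁻².
So Gy² = m⁴·s⁻⁴.
Combining: V²·Gy²·cd⁻¹ = (kg²·m⁴·s⁻⁶·A⁻²) · (m⁴·s⁻⁴) · cd⁻¹ = kg²·m⁸·s⁻¹⁰·A⁻²·cd⁻¹.

kg²·m⁸·s⁻¹⁰·A⁻²·cd⁻¹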